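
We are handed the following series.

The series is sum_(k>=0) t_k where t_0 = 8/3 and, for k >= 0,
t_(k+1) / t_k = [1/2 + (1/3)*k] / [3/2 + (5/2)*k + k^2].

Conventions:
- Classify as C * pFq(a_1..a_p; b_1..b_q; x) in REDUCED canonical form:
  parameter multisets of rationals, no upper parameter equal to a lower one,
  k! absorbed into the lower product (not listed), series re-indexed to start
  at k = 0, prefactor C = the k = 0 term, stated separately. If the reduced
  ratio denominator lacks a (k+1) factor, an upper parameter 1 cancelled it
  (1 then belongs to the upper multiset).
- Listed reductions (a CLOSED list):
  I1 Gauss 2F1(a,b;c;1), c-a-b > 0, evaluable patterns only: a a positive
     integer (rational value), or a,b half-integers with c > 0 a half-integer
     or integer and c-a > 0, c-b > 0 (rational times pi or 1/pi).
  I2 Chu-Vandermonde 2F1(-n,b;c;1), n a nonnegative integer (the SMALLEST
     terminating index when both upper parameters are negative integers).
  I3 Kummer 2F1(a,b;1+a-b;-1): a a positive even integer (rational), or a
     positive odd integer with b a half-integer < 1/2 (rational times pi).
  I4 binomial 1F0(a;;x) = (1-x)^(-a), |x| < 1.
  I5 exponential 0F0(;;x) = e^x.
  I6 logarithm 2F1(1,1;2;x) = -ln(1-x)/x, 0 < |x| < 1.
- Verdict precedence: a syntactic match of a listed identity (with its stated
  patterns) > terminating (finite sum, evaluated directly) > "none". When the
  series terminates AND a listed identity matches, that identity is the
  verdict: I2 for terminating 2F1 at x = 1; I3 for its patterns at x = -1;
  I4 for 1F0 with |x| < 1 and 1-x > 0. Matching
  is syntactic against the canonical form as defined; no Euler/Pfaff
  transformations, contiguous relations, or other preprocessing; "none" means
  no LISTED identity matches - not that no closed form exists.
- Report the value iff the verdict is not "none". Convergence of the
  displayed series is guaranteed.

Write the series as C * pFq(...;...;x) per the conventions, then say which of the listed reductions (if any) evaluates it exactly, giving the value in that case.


Canonical form: C = 8/3 times 0F0 with upper {-}, lower {-}, x = 1/3. Verdict at x = 1/3: the exponential series (I5) matches (the 0F0 exponential series at x = 1/3). Its exact value is (8/3) * e^(1/3).

Key step: with t_0 = 8/3, cancel k + 3/2 from the displayed ratio first; then prefactor 8/3.
Ratio: r(k) = (1/3) * 1 / [(k+1)] ; factor over Q: parameters, x = (1/3), and C = 8/3.


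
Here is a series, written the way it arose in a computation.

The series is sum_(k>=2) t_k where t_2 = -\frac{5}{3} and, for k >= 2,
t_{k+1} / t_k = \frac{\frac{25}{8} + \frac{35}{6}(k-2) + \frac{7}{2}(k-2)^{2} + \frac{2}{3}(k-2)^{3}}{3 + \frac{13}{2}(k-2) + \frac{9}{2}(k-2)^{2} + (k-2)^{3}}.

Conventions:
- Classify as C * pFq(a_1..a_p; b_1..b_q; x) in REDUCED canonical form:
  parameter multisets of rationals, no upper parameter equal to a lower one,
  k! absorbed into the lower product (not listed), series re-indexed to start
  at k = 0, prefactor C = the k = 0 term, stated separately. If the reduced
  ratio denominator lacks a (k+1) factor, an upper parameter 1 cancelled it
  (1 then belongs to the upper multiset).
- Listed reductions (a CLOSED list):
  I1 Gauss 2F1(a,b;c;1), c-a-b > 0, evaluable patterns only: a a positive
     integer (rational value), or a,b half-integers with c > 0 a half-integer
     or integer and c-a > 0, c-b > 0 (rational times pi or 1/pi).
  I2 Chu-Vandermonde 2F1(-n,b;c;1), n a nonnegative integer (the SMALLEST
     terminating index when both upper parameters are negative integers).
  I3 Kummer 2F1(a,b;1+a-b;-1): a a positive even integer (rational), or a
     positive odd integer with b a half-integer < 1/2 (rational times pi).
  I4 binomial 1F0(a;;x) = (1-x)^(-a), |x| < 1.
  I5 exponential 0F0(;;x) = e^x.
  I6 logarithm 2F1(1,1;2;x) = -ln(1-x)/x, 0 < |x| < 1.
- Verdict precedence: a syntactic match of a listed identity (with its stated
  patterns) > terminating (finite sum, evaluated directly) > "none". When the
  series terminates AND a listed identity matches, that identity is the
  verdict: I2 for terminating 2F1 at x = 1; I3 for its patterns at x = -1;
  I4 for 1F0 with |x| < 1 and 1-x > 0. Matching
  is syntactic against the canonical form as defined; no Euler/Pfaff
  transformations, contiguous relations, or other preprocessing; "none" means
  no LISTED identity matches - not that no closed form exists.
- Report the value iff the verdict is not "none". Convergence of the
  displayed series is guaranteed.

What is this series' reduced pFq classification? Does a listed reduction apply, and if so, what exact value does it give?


Canonical form: C = -\frac{5}{3} times 2F1 with upper {\frac{5}{4}, \frac{5}{2}}, lower {2}, x = \frac{2}{3}. Verdict: none (x = \frac{2}{3}): each listed identity misses the multisets {\frac{5}{4}, \frac{5}{2}} ; {2}.

The tell: x = \frac{2}{3} and factor the ratio over Q (C = -5/3, x = 2/3): negated roots = parameters.
Consecutive-term ratio: r(k) = \frac{2}{3} * (k+\frac{5}{4}) (k+\frac{5}{2}) / [(k+2) (k+1)] - rational in k, leading ratio \frac{2}{3}; with t_0 = -\frac{5}{3}, classification follows.


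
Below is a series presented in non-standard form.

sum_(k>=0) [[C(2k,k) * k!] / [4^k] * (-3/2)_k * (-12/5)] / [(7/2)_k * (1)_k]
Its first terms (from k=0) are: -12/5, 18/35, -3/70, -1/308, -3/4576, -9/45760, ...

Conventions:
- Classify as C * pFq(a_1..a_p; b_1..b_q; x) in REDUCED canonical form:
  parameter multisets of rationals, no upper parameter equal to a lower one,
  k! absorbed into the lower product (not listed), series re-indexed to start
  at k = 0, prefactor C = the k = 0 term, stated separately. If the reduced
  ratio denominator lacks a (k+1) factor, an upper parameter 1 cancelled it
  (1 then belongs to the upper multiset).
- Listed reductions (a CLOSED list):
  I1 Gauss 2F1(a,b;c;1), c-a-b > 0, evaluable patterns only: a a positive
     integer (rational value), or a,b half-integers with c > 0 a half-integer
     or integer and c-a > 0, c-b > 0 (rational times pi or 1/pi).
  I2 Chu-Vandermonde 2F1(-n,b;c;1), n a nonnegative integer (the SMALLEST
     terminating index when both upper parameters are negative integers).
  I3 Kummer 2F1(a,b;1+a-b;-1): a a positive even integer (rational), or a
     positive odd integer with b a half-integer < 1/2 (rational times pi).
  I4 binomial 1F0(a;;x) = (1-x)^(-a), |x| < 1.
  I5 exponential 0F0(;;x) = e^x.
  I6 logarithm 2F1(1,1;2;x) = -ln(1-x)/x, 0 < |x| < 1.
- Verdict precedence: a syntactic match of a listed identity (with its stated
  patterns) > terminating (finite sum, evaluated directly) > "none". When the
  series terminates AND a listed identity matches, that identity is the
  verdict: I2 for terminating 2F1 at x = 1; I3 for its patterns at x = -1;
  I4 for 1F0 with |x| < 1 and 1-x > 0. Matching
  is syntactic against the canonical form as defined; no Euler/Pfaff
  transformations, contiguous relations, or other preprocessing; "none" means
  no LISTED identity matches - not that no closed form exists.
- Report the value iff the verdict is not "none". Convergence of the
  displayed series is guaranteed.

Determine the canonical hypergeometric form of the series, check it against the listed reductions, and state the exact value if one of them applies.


Key step: from the first term -12/5: C(2k,k) (C = -12/5) equals 4^k (1/2)_k / k!.
Term ratio: r(k) = 1 * (k-3/2) (k+1/2) / [(k+7/2) (k+1)] - poly over poly, x = 1 from leading terms; C = -12/5 at k = 0.

x = 1 here; the reduced form reads 2F1, upper {-3/2, 1/2}, lower {7/2}, C = -12/5. Verdict: Gauss's theorem I1 (half-integer case) applies (x = 1; upper {-3/2, 1/2} half-integers, c = 7/2 in the evaluable pattern). Its exact value is (-315/512) * pi.


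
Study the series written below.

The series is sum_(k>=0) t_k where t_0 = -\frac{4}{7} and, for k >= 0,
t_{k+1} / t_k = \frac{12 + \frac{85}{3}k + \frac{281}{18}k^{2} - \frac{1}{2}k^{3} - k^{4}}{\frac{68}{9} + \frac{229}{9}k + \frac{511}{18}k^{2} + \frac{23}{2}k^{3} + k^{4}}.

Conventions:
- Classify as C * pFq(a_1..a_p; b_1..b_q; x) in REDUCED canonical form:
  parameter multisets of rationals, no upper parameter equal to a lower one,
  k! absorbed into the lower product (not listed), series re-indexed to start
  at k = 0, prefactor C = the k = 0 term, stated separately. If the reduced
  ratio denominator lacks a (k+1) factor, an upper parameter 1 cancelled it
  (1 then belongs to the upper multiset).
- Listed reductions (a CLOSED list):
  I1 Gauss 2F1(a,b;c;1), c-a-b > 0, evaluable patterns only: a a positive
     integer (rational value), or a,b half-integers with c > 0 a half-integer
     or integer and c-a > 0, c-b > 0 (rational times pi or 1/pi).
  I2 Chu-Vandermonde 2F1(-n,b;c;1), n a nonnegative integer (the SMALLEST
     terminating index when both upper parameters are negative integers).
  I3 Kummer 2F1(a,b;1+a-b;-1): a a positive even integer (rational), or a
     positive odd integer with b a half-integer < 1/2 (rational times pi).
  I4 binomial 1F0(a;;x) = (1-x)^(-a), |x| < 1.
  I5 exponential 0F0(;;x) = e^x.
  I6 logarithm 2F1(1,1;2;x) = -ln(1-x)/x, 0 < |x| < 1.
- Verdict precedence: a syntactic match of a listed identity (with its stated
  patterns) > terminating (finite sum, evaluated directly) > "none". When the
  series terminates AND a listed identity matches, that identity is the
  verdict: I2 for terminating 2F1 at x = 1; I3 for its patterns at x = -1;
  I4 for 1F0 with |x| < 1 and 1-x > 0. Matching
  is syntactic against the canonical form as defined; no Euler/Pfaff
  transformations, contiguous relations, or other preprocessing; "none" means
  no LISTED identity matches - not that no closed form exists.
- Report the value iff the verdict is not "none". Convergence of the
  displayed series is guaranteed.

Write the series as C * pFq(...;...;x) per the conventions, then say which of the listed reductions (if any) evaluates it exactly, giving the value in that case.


Prefactor -\frac{4}{7}, argument -1: 2F1 with upper {-\frac{9}{2}, 3} over lower {\frac{17}{2}}. Verdict at x = -1: Kummer (I3) matches (x = -1; c = \frac{17}{2} equals 1+a-b for upper {-\frac{9}{2}, 3}: listed pattern). Hence: \left(-\frac{6435}{8192}\right) \cdot \pi.

Key step: from the first term -\frac{4}{7}: cancel k + 2/3 from the displayed ratio first; then C = -4/7.
Term ratio: r(k) = -1 * (k-\frac{9}{2}) (k+3) / [(k+\frac{17}{2}) (k+1)] ; factor over Q: parameters, x = -1, and C = -\frac{4}{7}.


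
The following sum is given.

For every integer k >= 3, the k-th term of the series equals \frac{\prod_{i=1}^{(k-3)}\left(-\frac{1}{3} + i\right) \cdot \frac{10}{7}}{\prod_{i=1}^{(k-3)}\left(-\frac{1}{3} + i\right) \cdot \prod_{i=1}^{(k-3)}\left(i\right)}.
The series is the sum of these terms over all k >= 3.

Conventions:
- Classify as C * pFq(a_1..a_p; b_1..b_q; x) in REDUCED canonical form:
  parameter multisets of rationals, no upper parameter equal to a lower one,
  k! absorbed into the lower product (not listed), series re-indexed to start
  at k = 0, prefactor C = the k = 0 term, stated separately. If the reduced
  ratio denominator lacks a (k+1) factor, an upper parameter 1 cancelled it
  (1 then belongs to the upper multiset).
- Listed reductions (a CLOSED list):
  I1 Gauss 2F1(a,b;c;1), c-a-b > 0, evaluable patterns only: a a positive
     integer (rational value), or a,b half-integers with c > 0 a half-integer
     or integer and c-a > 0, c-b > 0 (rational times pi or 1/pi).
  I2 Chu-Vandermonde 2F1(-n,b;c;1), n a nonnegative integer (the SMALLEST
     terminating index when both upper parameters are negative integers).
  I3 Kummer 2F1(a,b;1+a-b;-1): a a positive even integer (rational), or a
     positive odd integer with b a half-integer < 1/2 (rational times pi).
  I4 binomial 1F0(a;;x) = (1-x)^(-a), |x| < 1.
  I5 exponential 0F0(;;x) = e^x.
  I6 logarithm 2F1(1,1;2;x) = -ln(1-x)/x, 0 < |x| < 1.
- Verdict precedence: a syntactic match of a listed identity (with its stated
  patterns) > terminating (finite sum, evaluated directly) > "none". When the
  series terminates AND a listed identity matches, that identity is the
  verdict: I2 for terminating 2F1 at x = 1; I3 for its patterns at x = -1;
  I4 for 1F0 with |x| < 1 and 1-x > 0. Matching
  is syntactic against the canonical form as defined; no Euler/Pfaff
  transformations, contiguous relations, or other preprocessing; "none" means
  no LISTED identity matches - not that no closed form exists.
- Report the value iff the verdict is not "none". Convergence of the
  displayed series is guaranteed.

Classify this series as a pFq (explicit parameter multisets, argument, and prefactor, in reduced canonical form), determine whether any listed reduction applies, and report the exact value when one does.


Prefactor \frac{10}{7}, argument 1: 0F0 with upper {-} over lower {-}. Verdict (x = 1): the I5 exponential reduction applies (the 0F0 exponential series at x = 1). Sum: \frac{10}{7} \cdot e^{1}.

Structural cue: t_0 = \frac{10}{7} here, and the product of the first k integers (prefactor 10/7) is k!.
Adjacent-term ratio: r(k) = 1 * 1 / [(k+1)] - poly over poly, x = 1 from leading terms; C = \frac{10}{7} at k = 0.


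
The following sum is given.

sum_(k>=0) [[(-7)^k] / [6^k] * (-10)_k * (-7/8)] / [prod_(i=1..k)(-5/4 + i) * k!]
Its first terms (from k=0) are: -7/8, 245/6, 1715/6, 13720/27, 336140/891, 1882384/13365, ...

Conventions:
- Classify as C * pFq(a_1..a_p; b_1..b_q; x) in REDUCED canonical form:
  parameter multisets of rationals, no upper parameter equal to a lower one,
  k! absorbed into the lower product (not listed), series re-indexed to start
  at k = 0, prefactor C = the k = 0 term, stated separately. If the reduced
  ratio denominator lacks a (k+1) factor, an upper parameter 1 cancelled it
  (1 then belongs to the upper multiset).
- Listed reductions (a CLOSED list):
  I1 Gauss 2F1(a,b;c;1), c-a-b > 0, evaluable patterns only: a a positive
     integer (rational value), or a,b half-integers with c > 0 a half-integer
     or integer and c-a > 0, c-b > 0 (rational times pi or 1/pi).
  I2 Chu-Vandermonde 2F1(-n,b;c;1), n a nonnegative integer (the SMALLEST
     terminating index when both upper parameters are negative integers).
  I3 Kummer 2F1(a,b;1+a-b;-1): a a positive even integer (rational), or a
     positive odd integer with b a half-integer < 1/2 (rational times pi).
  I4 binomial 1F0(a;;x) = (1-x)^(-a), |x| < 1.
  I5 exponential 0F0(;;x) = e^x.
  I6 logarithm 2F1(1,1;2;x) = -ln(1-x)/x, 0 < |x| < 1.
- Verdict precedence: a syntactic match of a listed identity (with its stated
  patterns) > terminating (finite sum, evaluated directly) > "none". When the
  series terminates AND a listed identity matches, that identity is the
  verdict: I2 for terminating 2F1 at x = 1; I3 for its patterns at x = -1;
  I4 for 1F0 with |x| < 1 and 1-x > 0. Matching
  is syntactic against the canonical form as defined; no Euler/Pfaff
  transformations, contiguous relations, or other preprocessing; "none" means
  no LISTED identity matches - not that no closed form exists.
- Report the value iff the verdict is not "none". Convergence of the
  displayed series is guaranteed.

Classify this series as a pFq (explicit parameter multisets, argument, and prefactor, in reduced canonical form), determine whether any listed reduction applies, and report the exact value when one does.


With C = -7/8: the canonical form is 1F1(-10; -1/4; -7/6). Verdict: terminating - no listed pattern fits, but -10 in the upper list cuts the series at k = 10; direct evaluation. Its exact value is 592050406830514723/427646214883800.

Structural cue: t_0 = -7/8 here, and the two geometric factors (prefactor -7/8) combine into one argument.
Term ratio: r(k) = (-7/6) * (k-10) / [(k-1/4) (k+1)] - rational in k, leading ratio (-7/6); with t_0 = -7/8, classification follows.


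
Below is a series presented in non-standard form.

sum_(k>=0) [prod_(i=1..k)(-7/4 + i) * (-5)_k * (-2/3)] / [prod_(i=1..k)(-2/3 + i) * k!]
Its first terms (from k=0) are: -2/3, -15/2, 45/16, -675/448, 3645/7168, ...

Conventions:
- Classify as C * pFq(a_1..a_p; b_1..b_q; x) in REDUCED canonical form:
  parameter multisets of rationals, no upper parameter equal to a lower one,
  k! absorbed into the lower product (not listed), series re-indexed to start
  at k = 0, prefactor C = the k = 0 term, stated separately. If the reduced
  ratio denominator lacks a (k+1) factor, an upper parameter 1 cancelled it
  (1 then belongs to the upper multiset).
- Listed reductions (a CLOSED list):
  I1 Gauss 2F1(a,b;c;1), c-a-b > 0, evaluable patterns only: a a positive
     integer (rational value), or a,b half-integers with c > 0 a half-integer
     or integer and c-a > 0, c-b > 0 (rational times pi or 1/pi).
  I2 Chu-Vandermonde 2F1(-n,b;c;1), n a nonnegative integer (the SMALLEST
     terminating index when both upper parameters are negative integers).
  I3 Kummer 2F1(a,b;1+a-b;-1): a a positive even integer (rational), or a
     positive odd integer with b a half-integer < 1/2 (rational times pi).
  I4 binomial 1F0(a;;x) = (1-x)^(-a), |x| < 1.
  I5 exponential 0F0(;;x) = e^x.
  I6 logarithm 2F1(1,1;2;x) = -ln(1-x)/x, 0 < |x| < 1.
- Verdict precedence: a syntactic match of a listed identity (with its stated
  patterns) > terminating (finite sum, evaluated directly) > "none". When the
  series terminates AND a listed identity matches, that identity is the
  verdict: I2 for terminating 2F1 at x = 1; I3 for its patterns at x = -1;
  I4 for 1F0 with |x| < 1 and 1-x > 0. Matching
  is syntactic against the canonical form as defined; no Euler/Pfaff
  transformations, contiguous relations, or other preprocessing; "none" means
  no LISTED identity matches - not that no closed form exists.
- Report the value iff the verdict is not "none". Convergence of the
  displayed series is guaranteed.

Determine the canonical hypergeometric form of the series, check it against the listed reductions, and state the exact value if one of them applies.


Structural cue: t_0 = -2/3 here, and the running product (C = -2/3, x = 1) telescopes to a rising factorial.
Consecutive-term ratio: r(k) = 1 * (k-5) (k-3/4) / [(k+1/3) (k+1)] ; factor over Q: parameters, x = 1, and C = -2/3.

At argument 1: a 2F1 with upper {-5, -3/4}, lower {1/3}, scaled by C = -2/3. Verdict: the Chu-Vandermonde identity I2 matches (terminating 2F1 at x = 1 with n = 5, b = -3/4, c = 1/3). Sum: -78995/12288.


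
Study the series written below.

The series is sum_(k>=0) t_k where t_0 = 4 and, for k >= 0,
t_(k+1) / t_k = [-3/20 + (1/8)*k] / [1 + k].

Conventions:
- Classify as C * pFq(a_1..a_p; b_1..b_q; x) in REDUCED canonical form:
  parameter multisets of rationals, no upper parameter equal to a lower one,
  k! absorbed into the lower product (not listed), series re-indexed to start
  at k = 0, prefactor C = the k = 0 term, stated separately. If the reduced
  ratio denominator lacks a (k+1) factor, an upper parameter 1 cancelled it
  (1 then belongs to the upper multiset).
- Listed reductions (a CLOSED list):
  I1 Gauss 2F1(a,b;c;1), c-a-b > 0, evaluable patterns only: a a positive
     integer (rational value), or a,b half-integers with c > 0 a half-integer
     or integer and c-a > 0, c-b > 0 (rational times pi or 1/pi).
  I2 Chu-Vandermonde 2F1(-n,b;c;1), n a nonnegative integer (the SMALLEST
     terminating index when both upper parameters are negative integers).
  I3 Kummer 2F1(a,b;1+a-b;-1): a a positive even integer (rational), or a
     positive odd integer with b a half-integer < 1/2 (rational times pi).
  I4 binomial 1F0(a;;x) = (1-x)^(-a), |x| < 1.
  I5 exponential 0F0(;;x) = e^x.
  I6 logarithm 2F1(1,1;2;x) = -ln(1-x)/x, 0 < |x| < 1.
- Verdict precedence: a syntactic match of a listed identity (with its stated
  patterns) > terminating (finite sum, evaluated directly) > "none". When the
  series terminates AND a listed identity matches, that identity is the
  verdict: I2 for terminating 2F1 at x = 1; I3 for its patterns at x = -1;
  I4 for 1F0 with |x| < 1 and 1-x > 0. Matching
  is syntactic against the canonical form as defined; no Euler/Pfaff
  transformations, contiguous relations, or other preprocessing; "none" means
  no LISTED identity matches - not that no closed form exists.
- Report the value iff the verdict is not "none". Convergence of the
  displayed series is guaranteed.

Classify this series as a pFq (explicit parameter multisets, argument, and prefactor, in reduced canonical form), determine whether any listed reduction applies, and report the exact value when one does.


At argument 1/8: a 1F0 with upper {-6/5}, lower {-}, scaled by C = 4. Verdict: binomial (I4) fires (the 1F0 binomial series: exponent 6/5, x = 1/8). Value: 4 * (7/8)^(6/5).

Key step: x = (1/8) and the expanded ratio factors over Q; C = 4, x = 1/8, roots give parameters.
Consecutive-term ratio: r(k) = (1/8) * (k-6/5) / [(k+1)] - poly over poly, x = (1/8) from leading terms; C = 4 at k = 0.


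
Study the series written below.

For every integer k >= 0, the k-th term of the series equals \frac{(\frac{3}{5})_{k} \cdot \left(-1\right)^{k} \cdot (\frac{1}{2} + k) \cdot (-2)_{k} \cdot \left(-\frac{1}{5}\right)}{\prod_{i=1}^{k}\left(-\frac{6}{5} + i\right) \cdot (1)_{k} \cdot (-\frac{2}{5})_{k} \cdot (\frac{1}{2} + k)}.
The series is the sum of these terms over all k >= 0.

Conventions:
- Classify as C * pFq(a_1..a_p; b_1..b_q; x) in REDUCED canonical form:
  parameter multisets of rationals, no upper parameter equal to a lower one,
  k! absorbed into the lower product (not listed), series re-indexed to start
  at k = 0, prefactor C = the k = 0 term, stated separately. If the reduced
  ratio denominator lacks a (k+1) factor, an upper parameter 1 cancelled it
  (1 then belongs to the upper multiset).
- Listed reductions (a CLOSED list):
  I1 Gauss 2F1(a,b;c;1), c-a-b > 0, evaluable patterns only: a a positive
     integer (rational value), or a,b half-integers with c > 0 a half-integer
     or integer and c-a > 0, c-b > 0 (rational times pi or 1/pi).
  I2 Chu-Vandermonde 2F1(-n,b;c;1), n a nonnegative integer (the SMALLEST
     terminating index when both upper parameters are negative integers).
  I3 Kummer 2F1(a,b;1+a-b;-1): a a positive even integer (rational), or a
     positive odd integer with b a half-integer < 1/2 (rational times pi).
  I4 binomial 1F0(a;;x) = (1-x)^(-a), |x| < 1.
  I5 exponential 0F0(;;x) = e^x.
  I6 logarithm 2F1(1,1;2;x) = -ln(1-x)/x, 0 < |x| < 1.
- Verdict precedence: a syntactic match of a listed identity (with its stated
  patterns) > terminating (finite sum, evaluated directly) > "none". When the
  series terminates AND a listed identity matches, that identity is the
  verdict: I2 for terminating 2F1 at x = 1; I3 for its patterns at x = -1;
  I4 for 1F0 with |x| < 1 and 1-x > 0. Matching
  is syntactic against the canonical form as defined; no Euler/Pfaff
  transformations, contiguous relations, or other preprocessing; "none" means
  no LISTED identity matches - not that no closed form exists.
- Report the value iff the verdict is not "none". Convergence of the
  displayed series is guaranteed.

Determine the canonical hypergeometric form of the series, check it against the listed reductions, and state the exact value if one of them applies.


Prefactor -\frac{1}{5}, argument -1: 2F2 with upper {-2, \frac{3}{5}} over lower {-\frac{2}{5}, -\frac{1}{5}}. Verdict: terminating (-2 upstairs). 3 nonzero terms in all; added directly. Sum: -\frac{41}{5}.

Structural cue: with t_0 = -\frac{1}{5}, the lower running product (C = -1/5, x = -1) is a rising factorial.
Consecutive-term ratio: r(k) = -1 * (k-2) (k+\frac{3}{5}) / [(k-\frac{2}{5}) (k-\frac{1}{5}) (k+1)] - rational in k, leading ratio -1; with t_0 = -\frac{1}{5}, classification follows.


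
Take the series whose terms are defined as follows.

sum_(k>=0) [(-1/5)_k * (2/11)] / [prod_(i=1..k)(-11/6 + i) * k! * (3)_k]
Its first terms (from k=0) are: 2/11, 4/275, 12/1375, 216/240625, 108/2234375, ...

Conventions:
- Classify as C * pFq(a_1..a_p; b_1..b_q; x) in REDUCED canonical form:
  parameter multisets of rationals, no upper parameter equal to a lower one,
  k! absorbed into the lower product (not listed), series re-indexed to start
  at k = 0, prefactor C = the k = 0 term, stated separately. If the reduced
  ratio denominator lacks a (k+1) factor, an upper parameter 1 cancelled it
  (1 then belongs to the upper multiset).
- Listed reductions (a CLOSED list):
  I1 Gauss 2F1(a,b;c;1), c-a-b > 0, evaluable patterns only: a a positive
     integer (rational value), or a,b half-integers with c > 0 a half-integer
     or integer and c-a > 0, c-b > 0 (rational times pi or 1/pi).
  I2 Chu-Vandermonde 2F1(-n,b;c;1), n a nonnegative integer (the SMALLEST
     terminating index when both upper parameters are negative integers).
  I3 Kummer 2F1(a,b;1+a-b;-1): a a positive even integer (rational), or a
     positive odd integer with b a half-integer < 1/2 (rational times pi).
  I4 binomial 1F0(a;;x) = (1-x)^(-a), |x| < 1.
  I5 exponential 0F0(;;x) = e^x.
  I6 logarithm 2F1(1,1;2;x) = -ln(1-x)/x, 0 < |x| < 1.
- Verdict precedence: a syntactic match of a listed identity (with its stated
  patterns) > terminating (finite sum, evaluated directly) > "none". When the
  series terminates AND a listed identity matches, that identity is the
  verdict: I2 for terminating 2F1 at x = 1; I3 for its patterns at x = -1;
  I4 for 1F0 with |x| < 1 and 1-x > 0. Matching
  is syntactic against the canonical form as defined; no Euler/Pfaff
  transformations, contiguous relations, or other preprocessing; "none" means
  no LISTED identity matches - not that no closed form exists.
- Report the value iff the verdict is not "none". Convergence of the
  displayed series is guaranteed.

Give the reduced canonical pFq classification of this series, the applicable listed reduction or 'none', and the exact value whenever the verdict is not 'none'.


x = 1 here; the reduced form reads 1F2, upper {-1/5}, lower {-5/6, 3}, C = 2/11. Verdict: none here - no I1-I6 shape fits x = 1 with lower {-5/6, 3}.

Key step: with t_0 = 2/11, the lower running product (C = 2/11) is a rising factorial.
Consecutive-term ratio: r(k) = 1 * (k-1/5) / [(k-5/6) (k+3) (k+1)] - rational in k, leading ratio 1; with t_0 = 2/11, classification follows.


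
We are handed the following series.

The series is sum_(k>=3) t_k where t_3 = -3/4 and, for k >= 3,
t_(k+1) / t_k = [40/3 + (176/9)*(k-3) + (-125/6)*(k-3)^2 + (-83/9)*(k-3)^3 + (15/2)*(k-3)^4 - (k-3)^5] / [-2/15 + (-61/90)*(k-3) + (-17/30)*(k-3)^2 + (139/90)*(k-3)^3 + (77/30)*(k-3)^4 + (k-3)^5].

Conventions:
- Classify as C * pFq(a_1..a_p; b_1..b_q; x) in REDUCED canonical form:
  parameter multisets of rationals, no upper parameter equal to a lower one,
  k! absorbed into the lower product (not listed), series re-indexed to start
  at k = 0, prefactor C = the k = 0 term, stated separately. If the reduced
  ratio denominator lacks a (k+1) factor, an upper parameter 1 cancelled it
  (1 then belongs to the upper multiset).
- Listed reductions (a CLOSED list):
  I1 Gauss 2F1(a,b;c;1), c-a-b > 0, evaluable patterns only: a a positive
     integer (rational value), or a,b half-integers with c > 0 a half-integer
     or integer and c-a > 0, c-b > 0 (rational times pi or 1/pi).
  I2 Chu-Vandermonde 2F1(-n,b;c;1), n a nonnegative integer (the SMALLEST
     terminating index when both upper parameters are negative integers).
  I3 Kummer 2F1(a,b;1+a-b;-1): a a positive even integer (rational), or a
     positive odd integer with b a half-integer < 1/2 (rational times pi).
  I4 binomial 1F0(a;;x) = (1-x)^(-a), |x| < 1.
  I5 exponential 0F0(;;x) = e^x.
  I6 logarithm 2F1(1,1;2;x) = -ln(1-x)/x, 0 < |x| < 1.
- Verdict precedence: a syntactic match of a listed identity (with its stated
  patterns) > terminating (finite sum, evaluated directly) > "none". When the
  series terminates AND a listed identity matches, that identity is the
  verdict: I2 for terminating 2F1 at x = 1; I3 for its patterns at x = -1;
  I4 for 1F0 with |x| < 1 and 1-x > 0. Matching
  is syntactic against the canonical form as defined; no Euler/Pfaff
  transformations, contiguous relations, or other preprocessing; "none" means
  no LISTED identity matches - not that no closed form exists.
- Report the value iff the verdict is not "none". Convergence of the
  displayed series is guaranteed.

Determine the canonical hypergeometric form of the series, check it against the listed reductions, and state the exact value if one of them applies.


Prefactor -3/4, argument -1: 3F2 with upper {-5, -3, -4/3} over lower {-3/5, 1/3}. Verdict: terminating - upper parameter -3 makes this a finite sum (last index 3), evaluated exactly. Sum: 43803/196.

Key step: with t_0 = -3/4, the parameter 4/3 appears in both the upper and lower lists and cancels (alongside the other common factor).
Consecutive-term ratio: r(k) = (-1) * (k-5) (k-3) (k-4/3) / [(k-3/5) (k+1/3) (k+1)] - rational in k, leading ratio (-1); with t_0 = -3/4, classification follows.


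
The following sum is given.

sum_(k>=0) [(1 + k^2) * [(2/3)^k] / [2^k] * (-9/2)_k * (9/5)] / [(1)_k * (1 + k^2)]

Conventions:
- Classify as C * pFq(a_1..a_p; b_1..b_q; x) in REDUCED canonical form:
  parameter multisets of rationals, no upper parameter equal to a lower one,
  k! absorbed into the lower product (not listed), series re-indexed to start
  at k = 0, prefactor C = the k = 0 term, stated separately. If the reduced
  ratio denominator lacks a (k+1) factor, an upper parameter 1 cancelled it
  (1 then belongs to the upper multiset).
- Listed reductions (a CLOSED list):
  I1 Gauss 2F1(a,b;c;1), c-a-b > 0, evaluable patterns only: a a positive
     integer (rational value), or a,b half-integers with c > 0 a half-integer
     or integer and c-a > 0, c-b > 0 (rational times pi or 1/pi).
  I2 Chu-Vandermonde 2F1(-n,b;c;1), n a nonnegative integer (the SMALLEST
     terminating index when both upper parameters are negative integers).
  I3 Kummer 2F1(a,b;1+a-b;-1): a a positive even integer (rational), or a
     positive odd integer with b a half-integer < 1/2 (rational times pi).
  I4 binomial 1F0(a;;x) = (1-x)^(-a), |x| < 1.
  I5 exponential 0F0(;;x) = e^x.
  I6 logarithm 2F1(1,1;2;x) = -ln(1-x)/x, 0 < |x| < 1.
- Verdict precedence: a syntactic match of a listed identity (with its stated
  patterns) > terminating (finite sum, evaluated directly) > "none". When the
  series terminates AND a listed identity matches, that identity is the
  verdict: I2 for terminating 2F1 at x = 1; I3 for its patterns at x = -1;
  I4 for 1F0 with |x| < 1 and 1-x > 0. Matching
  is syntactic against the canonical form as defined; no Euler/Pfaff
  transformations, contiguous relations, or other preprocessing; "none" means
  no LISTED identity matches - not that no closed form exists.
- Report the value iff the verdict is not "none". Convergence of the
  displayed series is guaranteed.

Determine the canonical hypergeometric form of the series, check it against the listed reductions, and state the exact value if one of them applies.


This is 9/5 * 1F0(-9/2; -; 1/3) in reduced canonical form. Verdict: the I4 binomial reduction applies (the 1F0 binomial series: exponent 9/2, x = 1/3). Sum: (9/5) * (2/3)^(9/2).

Structural cue: x = (1/3) and (1)_k (C = 9/5, x = 1/3) is k! itself.
Ratio: r(k) = (1/3) * (k-9/2) / [(k+1)] - rational in k, leading ratio (1/3); with t_0 = 9/5, classification follows.


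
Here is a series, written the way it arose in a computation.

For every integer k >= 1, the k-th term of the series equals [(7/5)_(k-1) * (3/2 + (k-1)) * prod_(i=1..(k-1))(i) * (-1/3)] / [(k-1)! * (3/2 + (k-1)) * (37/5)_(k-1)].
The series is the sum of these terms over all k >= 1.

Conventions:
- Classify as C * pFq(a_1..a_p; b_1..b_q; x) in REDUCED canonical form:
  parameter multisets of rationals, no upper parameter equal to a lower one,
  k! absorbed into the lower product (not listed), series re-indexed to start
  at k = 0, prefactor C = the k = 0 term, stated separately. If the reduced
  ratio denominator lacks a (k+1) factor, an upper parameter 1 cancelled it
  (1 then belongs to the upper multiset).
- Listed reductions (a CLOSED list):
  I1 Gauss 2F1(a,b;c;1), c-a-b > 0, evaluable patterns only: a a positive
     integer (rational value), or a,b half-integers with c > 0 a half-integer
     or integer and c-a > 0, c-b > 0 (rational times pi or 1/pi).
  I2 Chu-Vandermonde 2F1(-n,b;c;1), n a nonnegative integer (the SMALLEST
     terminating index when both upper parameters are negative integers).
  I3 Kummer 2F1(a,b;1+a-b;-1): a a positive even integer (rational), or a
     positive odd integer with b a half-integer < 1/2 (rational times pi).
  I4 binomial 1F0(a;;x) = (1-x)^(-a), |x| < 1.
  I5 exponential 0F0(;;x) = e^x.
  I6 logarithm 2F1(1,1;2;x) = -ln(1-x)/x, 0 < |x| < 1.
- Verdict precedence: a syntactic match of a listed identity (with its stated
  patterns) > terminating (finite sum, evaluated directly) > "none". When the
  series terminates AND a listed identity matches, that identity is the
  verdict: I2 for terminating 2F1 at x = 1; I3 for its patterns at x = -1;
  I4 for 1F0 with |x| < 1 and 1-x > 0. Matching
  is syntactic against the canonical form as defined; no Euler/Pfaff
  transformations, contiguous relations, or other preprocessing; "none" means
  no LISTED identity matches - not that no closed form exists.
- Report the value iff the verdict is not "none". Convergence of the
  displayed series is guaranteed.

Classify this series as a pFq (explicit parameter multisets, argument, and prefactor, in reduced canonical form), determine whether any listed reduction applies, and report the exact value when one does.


Classification (C = -1/3): 2F1 with upper {1, 7/5}, lower {37/5}, argument x = 1. Verdict: this is Gauss's theorem (I1) (x = 1: the Gamma ratio telescopes since c-a-b = 5 > 0 and a = 1 in Z>0). Exact value: -32/75.

First insight: t_0 = -1/3 here, and the running product (C = -1/3, x = 1) telescopes to a rising factorial.
Consecutive-term ratio: r(k) = 1 * (k+1) (k+7/5) / [(k+37/5) (k+1)] ; factor over Q: parameters, x = 1, and C = -1/3.


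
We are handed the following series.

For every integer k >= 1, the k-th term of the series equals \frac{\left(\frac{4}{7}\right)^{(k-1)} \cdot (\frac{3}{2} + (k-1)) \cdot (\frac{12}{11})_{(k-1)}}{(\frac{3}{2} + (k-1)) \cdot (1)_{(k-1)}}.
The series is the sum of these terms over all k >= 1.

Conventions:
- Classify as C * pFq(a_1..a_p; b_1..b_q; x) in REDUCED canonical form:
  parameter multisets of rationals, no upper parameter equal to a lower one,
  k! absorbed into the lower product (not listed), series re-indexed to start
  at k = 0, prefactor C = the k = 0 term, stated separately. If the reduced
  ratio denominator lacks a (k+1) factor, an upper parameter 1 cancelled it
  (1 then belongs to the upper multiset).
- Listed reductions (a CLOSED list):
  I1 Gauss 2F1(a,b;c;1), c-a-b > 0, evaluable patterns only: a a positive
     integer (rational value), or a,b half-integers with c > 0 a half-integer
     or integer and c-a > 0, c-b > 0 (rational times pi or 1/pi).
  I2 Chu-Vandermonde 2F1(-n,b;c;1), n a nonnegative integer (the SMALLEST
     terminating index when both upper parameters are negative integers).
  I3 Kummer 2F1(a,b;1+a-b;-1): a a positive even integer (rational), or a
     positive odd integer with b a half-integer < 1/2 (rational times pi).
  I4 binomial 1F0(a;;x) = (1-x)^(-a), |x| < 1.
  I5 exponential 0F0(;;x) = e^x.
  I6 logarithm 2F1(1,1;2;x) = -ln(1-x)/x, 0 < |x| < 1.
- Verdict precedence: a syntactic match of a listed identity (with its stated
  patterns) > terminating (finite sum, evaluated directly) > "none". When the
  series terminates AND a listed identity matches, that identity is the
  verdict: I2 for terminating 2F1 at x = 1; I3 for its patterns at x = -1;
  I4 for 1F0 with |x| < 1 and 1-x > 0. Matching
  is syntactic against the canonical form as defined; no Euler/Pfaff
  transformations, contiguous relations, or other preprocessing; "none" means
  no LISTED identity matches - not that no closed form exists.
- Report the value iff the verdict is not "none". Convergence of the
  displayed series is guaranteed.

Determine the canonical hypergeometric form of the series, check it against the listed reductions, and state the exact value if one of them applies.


Key step: x = \frac{4}{7} and the factor k + 3/2 cancels (top and bottom), leaving C = 1.
Step ratio: r(k) = \frac{4}{7} * (k+\frac{12}{11}) / [(k+1)] ; factor over Q: parameters, x = \frac{4}{7}, and C = 1.

With C = 1: the canonical form is 1F0(\frac{12}{11}; -; \frac{4}{7}). Verdict: this is the binomial series (I4) (the 1F0 binomial series: exponent -12/11, x = \frac{4}{7}). Exact value: \left(\frac{3}{7}\right)^{-\frac{12}{11}}.


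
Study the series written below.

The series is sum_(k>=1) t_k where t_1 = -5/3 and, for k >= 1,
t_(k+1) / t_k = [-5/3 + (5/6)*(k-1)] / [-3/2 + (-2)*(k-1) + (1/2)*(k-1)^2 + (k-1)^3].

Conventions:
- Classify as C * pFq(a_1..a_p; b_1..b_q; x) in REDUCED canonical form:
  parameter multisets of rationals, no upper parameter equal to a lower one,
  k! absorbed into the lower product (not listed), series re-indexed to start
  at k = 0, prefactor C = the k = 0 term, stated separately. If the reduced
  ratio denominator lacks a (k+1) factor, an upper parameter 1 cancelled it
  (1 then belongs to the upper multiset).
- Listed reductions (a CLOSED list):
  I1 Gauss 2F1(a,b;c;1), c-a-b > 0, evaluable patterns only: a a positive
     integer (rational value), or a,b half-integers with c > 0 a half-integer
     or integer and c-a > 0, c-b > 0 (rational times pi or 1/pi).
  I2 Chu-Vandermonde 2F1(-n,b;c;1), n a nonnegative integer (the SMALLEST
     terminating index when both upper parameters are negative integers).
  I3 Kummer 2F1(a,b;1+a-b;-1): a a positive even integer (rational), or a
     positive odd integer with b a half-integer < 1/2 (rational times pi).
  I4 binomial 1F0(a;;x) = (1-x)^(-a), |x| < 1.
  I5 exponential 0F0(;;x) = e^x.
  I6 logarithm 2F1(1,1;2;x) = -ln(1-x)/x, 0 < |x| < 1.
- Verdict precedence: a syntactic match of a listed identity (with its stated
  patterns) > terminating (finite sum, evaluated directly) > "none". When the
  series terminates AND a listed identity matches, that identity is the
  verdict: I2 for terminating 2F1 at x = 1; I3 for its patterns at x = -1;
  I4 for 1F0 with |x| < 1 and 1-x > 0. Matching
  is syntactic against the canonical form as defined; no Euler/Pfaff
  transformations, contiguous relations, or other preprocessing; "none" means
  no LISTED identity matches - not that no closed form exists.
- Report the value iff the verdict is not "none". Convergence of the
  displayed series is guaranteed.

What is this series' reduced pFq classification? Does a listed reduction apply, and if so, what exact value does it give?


Reduced: x = 5/6, 1F2, upper = {-2}, lower = {-3/2, 1}, C = -5/3. Verdict: terminating (-2 upstairs). 3 nonzero terms in all; added directly. Value: -695/162.

First insight: t_0 = -5/3 here, and roots of the ratio polynomials (C = -5/3) are the negated parameters.
Adjacent-term ratio: r(k) = (5/6) * (k-2) / [(k-3/2) (k+1) (k+1)] ; factor over Q: parameters, x = (5/6), and C = -5/3.


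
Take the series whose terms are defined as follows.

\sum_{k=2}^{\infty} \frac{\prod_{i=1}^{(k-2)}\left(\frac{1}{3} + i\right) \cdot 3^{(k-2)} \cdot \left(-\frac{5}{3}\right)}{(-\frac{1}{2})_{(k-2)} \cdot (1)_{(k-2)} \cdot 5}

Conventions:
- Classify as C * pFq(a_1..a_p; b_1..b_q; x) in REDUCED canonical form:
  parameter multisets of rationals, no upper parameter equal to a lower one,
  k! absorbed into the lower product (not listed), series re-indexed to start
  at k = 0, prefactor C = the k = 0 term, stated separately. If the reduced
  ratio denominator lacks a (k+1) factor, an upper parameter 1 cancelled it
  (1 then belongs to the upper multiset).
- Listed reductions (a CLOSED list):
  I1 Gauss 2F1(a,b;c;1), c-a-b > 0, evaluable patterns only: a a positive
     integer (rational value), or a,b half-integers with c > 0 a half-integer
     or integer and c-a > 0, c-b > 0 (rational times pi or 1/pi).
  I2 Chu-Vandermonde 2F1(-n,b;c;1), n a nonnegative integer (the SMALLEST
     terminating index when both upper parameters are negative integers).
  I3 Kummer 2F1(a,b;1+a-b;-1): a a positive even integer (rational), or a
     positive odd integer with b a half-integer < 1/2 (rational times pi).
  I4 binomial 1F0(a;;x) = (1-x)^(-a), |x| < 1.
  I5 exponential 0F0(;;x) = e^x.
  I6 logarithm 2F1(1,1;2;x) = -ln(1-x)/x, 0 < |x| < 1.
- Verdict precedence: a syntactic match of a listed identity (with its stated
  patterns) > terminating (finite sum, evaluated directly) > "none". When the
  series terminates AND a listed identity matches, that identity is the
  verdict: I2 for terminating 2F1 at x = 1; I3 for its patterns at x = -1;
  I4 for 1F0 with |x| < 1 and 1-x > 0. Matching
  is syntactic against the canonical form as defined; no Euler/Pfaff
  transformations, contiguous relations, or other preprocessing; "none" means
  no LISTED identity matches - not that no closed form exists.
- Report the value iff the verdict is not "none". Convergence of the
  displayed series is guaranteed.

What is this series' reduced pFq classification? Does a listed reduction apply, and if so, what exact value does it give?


x = 3 here; the reduced form reads 1F1, upper {\frac{4}{3}}, lower {-\frac{1}{2}}, C = -\frac{1}{3}. Verdict: none - this 1F1 at x = 3 matches no listed pattern, and upper {\frac{4}{3}} holds no stopper.

The tell: t_0 being -\frac{1}{3}, the constant factors (C = -1/3, x = 3) combine into one prefactor.
Term ratio: r(k) = 3 * (k+\frac{4}{3}) / [(k-\frac{1}{2}) (k+1)] - poly over poly, x = 3 from leading terms; C = -\frac{1}{3} at k = 0.
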